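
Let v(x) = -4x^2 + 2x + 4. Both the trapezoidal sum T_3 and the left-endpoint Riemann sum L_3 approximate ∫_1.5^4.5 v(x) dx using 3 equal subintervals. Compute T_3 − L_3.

T_3 = -89.
L_3 = -56.
T_3 − L_3 = -33.

-33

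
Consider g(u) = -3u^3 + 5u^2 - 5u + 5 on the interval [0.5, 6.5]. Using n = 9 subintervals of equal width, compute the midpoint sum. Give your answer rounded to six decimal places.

Δu = (6.5 − 0.5)/9 = 2/3.
Midpoints: 5/6, 1.5, 13/6, 17/6, 3.5, 25/6, 29/6, 5.5, 37/6.
g(5/6) = 185/72, g(1.5) = -1.375, g(13/6) = -12.875, g(17/6) = -2683/72, g(3.5) = -79.875, g(25/6) = -3505/24, g(29/6) = -17359/72, g(5.5) = -370.375, g(37/6) = -12941/24.
Sum = Δu · [g(5/6) + g(1.5) + g(13/6) + ...].
Sum ≈ -950.361111.

-950.361111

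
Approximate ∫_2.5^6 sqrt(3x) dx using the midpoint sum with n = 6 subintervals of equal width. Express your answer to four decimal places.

Δx = (6 − 2.5)/6 = 7/12.
Midpoints: 67/24, 3.375, 95/24, 109/24, 5.125, 137/24.
f(67/24) ≈ 2.8940, f(3.375) ≈ 3.1820, f(95/24) ≈ 3.4460, f(109/24) ≈ 3.6912, f(5.125) ≈ 3.9211, f(137/24) ≈ 4.1382.
Sum = Δx · [f(67/24) + f(3.375) + f(95/24) + ...].
Sum ≈ 12.4090.

12.4090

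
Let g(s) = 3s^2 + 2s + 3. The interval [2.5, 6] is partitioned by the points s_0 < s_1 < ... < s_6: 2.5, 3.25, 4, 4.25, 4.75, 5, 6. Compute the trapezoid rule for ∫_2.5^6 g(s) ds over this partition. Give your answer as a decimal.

241.625

Subinterval widths: 0.75, 0.75, 0.25, 0.5, 0.25, 1.
g(2.5) = 26.75, g(3.25) = 41.1875, g(4) = 59, g(4.25) = 65.6875, g(4.75) = 80.1875, g(5) = 88, g(6) = 123.
On each subinterval the trapezoid contributes (Δs_i/2)·[g(s_{i-1}) + g(s_i)].
Sum = 241.625.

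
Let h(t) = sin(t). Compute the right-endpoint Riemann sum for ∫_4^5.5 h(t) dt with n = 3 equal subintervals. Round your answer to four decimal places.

Δt = (5.5 − 4)/3 = 0.5.
Right endpoints: 4.5, 5, 5.5.
h(4.5) ≈ -0.9775, h(5) ≈ -0.9589, h(5.5) ≈ -0.7055.
Sum = Δt · [h(4.5) + h(5) + h(5.5)].
Sum ≈ -1.3210.

-1.3210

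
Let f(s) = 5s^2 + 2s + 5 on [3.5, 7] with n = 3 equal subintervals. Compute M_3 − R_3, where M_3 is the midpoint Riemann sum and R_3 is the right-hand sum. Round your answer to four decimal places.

-117.2257

M_3 ≈ 552.473380.
R_3 ≈ 669.699074.
M_3 − R_3 ≈ -117.2257.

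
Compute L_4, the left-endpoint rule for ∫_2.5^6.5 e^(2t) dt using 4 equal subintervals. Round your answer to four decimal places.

Δt = (6.5 − 2.5)/4 = 1.
Left endpoints: 2.5, 3.5, 4.5, 5.5.
f(2.5) ≈ 148.4132, f(3.5) ≈ 1096.6332, f(4.5) ≈ 8103.0839, f(5.5) ≈ 59874.1417.
Sum = Δt · [f(2.5) + f(3.5) + f(4.5) + f(5.5)].
Sum ≈ 69222.2720.

69222.2720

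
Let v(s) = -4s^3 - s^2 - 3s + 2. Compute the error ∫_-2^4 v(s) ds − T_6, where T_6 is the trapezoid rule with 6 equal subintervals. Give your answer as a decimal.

13

Exact integral: ∫_-2^4 v(s) ds = -270.
T_6 = -283.
Error = -270 − (-283) = 13.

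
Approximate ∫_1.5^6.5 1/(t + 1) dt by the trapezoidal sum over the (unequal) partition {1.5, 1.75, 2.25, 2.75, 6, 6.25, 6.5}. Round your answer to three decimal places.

Subinterval widths: 0.25, 0.5, 0.5, 3.25, 0.25, 0.25.
f(1.5) = 0.4, f(1.75) = 4/11, f(2.25) = 4/13, f(2.75) = 4/15, f(6) = 1/7, f(6.25) = 4/29, f(6.5) = 2/15.
On each subinterval the trapezoid contributes (Δt_i/2)·[f(t_{i-1}) + f(t_i)].
Sum ≈ 1.141.

1.141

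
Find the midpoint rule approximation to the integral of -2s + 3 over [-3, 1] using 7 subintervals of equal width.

Δs = (1 − (-3))/7 = 4/7.
Midpoints: -19/7, -15/7, -11/7, -1, -3/7, 1/7, 5/7.
f(-19/7) = 59/7, f(-15/7) = 51/7, f(-11/7) = 43/7, f(-1) = 5, f(-3/7) = 27/7, f(1/7) = 19/7, f(5/7) = 11/7.
Sum = Δs · [f(-19/7) + f(-15/7) + f(-11/7) + ...].
Sum = 20.

20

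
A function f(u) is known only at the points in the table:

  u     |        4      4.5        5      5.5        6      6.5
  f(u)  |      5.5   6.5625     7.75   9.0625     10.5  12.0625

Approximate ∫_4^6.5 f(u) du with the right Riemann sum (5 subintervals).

22.96875

Δu = 0.5.
Sum = 0.5·[6.5625 + 7.75 + 9.0625 + 10.5 + 12.0625] = 22.96875.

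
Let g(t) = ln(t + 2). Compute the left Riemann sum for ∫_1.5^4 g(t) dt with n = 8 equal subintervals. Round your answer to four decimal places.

Δt = (4 − 1.5)/8 = 0.3125.
Left endpoints: 1.5, 1.8125, 2.125, 2.4375, 2.75, 3.0625, 3.375, 3.6875.
g(1.5) ≈ 1.2528, g(1.8125) ≈ 1.3383, g(2.125) ≈ 1.4171, g(2.4375) ≈ 1.4901, g(2.75) ≈ 1.5581, g(3.0625) ≈ 1.6219, g(3.375) ≈ 1.6818, g(3.6875) ≈ 1.7383.
Sum = Δt · [g(1.5) + g(1.8125) + g(2.125) + ...].
Sum ≈ 3.7807.

3.7807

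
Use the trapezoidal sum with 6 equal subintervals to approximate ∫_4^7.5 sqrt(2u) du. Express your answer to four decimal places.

11.8197

Δu = (7.5 − 4)/6 = 7/12.
f(4) ≈ 2.8284, f(55/12) ≈ 3.0277, f(31/6) ≈ 3.2146, f(5.75) ≈ 3.3912, f(19/3) ≈ 3.5590, f(83/12) ≈ 3.7193, f(7.5) ≈ 3.8730.
T_6 = (Δu/2)·[f(u_0) + 2f(u_1) + ... + 2f(u_{5}) + f(u_6)].
Sum ≈ 11.8197.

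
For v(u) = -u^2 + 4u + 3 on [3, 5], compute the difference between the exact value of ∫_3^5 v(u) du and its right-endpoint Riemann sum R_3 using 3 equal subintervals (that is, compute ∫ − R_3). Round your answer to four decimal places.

2.8148

Exact integral: ∫_3^5 v(u) du ≈ 5.333333.
R_3 ≈ 2.518519.
Error ≈ 5.333333 − 2.518519 ≈ 2.8148.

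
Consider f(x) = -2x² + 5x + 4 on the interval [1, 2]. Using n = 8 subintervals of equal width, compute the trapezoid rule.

Δx = (2 − 1)/8 = 0.125.
f(1) = 7, f(1.125) = 7.09375, f(1.25) = 7.125, f(1.375) = 7.09375, f(1.5) = 7, f(1.625) = 6.84375, f(1.75) = 6.625, f(1.875) = 6.34375, f(2) = 6.
T_8 = (Δx/2)·[f(x_0) + 2f(x_1) + ... + 2f(x_{7}) + f(x_8)].
Sum = 6.828125.

6.828125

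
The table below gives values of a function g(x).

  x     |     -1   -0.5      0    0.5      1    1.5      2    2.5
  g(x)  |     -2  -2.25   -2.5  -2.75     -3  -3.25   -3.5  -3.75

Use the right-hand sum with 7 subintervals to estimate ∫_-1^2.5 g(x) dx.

Δx = 0.5.
Sum = 0.5·[(-2.25) + (-2.5) + (-2.75) + (-3) + (-3.25) + (-3.5) + (-3.75)] = -10.5.

-10.5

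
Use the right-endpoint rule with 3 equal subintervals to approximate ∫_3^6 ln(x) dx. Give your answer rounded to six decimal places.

4.787492

Δx = (6 − 3)/3 = 1.
Right endpoints: 4, 5, 6.
f(4) ≈ 1.386294, f(5) ≈ 1.609438, f(6) ≈ 1.791759.
Sum = Δx · [f(4) + f(5) + f(6)].
Sum ≈ 4.787492.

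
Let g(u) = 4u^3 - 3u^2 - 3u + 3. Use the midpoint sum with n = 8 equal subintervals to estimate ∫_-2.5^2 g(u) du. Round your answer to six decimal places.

Δu = (2 − (-2.5))/8 = 0.5625.
Midpoints: -2.21875, -1.65625, -1.09375, -0.53125, 0.03125, 0.59375, 1.15625, 1.71875.
g(-2.21875) = -399791/8192, g(-1.65625) = -151013/8192, g(-1.09375) = -20819/8192, g(-0.53125) = 25783/8192, g(0.03125) = 23785/8192, g(0.59375) = 8179/8192, g(1.15625) = 13957/8192, g(1.71875) = 76111/8192.
Sum = Δu · [g(-2.21875) + g(-1.65625) + g(-1.09375) + ...].
Sum ≈ -29.100586.

-29.100586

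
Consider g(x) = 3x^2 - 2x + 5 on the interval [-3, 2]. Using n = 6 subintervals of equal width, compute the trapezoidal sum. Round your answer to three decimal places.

66.736

Δx = (2 − (-3))/6 = 5/6.
g(-3) = 38, g(-13/6) = 281/12, g(-4/3) = 13, g(-0.5) = 6.75, g(1/3) = 14/3, g(7/6) = 6.75, g(2) = 13.
T_6 = (Δx/2)·[g(x_0) + 2g(x_1) + ... + 2g(x_{5}) + g(x_6)].
Sum ≈ 66.736.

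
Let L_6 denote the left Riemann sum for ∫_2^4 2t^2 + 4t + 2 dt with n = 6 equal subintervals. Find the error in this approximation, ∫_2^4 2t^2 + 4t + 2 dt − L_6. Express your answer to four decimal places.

5.2593

Exact integral: ∫_2^4 f(t) dt ≈ 65.333333.
L_6 ≈ 60.074074.
Error ≈ 65.333333 − 60.074074 ≈ 5.2593.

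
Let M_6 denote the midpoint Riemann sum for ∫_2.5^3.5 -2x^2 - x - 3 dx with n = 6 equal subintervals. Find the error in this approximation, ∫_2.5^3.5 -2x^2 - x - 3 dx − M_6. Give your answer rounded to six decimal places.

-0.004630

Exact integral: ∫_2.5^3.5 f(x) dx ≈ -24.16666667.
M_6 ≈ -24.16203704.
Error ≈ -24.16666667 − (-24.16203704) ≈ -0.004630.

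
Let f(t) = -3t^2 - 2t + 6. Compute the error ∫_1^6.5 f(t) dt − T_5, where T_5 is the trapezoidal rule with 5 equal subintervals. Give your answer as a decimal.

Exact integral: ∫_1^6.5 f(t) dt = -281.875.
T_5 = -285.2025.
Error = -281.875 − (-285.2025) = 3.3275.

3.3275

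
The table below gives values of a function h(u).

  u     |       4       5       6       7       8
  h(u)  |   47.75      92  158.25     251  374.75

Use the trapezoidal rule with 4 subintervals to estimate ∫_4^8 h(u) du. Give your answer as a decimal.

712.5

Δu = 1.
T_4 = (1/2)·[47.75 + 2·92 + 2·158.25 + 2·251 + 374.75] = 712.5.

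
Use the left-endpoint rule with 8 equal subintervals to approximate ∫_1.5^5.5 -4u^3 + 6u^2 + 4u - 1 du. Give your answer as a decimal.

Δu = (5.5 − 1.5)/8 = 0.5.
Left endpoints: 1.5, 2, 2.5, 3, 3.5, 4, 4.5, 5.
f(1.5) = 5, f(2) = -1, f(2.5) = -16, f(3) = -43, f(3.5) = -85, f(4) = -145, f(4.5) = -226, f(5) = -331.
Sum = Δu · [f(1.5) + f(2) + f(2.5) + ...].
Sum = -421.

-421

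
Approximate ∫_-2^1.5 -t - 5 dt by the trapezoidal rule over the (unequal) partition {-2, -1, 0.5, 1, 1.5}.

Subinterval widths: 1, 1.5, 0.5, 0.5.
f(-2) = -3, f(-1) = -4, f(0.5) = -5.5, f(1) = -6, f(1.5) = -6.5.
On each subinterval the trapezoid contributes (Δt_i/2)·[f(t_{i-1}) + f(t_i)].
Sum = -16.625.

-16.625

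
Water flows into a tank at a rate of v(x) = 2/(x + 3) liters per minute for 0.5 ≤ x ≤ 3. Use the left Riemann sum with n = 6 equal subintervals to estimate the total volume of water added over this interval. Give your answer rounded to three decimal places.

1.129

Δx = (3 − 0.5)/6 = 5/12.
Left endpoints: 0.5, 11/12, 4/3, 1.75, 13/6, 31/12.
v(0.5) = 4/7, v(11/12) = 24/47, v(4/3) = 6/13, v(1.75) = 8/19, v(13/6) = 12/31, v(31/12) = 24/67.
Sum = Δx · [v(0.5) + v(11/12) + v(4/3) + ...].
Sum ≈ 1.129.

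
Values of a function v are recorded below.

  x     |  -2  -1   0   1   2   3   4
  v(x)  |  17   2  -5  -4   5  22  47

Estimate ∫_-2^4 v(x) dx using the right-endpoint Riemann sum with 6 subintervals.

Δx = 1.
Sum = 1·[2 + (-5) + (-4) + 5 + 22 + 47] = 67.

67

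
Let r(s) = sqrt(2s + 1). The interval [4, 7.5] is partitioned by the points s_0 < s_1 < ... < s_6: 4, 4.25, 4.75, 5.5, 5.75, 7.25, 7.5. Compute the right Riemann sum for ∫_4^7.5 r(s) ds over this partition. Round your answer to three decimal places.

12.778

Subinterval widths: 0.25, 0.5, 0.75, 0.25, 1.5, 0.25.
Right endpoints: 4.25, 4.75, 5.5, 5.75, 7.25, 7.5.
r(4.25) ≈ 3.082, r(4.75) ≈ 3.240, r(5.5) ≈ 3.464, r(5.75) ≈ 3.536, r(7.25) ≈ 3.937, r(7.5) ≈ 4.000.
Sum = Σ Δs_i · r(s_i).
Sum ≈ 12.778.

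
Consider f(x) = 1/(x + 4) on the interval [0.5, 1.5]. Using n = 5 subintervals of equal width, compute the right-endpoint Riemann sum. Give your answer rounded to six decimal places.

0.196685

Δx = (1.5 − 0.5)/5 = 0.2.
Right endpoints: 0.7, 0.9, 1.1, 1.3, 1.5.
f(0.7) = 10/47, f(0.9) = 10/49, f(1.1) = 10/51, f(1.3) = 10/53, f(1.5) = 2/11.
Sum = Δx · [f(0.7) + f(0.9) + f(1.1) + f(1.3) + f(1.5)].
Sum ≈ 0.196685.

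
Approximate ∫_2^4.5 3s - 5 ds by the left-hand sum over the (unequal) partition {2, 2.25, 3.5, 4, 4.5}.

8.6875

Subinterval widths: 0.25, 1.25, 0.5, 0.5.
Left endpoints: 2, 2.25, 3.5, 4.
f(2) = 1, f(2.25) = 1.75, f(3.5) = 5.5, f(4) = 7.
Sum = Σ Δs_i · f(s_i).
Sum = 8.6875.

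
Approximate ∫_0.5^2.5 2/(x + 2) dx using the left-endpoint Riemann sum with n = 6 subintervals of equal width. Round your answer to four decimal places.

1.2369

Δx = (2.5 − 0.5)/6 = 1/3.
Left endpoints: 0.5, 5/6, 7/6, 1.5, 11/6, 13/6.
f(0.5) = 0.8, f(5/6) = 12/17, f(7/6) = 12/19, f(1.5) = 4/7, f(11/6) = 12/23, f(13/6) = 0.48.
Sum = Δx · [f(0.5) + f(5/6) + f(7/6) + ...].
Sum ≈ 1.2369.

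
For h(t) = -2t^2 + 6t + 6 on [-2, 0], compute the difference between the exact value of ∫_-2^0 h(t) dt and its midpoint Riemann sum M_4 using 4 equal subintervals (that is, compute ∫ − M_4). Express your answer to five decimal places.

-0.08333

Exact integral: ∫_-2^0 h(t) dt ≈ -5.3333333.
M_4 = -5.25.
Error ≈ -5.3333333 − (-5.25) ≈ -0.08333.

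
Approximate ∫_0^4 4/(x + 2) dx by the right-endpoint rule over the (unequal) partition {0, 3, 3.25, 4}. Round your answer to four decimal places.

3.0905

Subinterval widths: 3, 0.25, 0.75.
Right endpoints: 3, 3.25, 4.
f(3) = 0.8, f(3.25) = 16/21, f(4) = 2/3.
Sum = Σ Δx_i · f(x_i).
Sum ≈ 3.0905.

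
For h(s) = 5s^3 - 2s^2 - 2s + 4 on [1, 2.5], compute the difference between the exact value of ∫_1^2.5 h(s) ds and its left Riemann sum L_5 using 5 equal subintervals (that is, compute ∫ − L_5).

Exact integral: ∫_1^2.5 h(s) ds = 38.578125.
L_5 = 30.18.
Error = 38.578125 − 30.18 = 8.398125.

8.398125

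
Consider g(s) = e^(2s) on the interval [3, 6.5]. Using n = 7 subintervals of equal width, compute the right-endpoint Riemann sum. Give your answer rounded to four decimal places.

349624.7330

Δs = (6.5 − 3)/7 = 0.5.
Right endpoints: 3.5, 4, 4.5, 5, 5.5, 6, 6.5.
g(3.5) ≈ 1096.6332, g(4) ≈ 2980.9580, g(4.5) ≈ 8103.0839, g(5) ≈ 22026.4658, g(5.5) ≈ 59874.1417, g(6) ≈ 162754.7914, g(6.5) ≈ 442413.3920.
Sum = Δs · [g(3.5) + g(4) + g(4.5) + ...].
Sum ≈ 349624.7330.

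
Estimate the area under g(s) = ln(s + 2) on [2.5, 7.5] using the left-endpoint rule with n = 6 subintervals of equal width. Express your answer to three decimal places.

9.301

Δs = (7.5 − 2.5)/6 = 5/6.
Left endpoints: 2.5, 10/3, 25/6, 5, 35/6, 20/3.
g(2.5) ≈ 1.504, g(10/3) ≈ 1.674, g(25/6) ≈ 1.819, g(5) ≈ 1.946, g(35/6) ≈ 2.058, g(20/3) ≈ 2.159.
Sum = Δs · [g(2.5) + g(10/3) + g(25/6) + ...].
Sum ≈ 9.301.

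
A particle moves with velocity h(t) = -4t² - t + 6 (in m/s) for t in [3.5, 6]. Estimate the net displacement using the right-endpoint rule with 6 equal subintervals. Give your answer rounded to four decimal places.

Δt = (6 − 3.5)/6 = 5/12.
Right endpoints: 47/12, 13/3, 4.75, 31/6, 67/12, 6.
h(47/12) = -1067/18, h(13/3) = -661/9, h(4.75) = -89, h(31/6) = -1907/18, h(67/12) = -2237/18, h(6) = -144.
Sum = Δt · [h(47/12) + h(13/3) + h(4.75) + ...].
Sum ≈ -248.3102.

-248.3102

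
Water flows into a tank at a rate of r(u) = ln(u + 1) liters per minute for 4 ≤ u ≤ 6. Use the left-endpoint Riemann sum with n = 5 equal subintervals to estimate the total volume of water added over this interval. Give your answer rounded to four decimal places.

3.5061

Δu = (6 − 4)/5 = 0.4.
Left endpoints: 4, 4.4, 4.8, 5.2, 5.6.
r(4) ≈ 1.6094, r(4.4) ≈ 1.6864, r(4.8) ≈ 1.7579, r(5.2) ≈ 1.8245, r(5.6) ≈ 1.8871.
Sum = Δu · [r(4) + r(4.4) + r(4.8) + r(5.2) + r(5.6)].
Sum ≈ 3.5061.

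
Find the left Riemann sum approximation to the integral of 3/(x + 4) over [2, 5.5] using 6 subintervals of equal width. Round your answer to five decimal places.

Δx = (5.5 − 2)/6 = 7/12.
Left endpoints: 2, 31/12, 19/6, 3.75, 13/3, 59/12.
f(2) = 0.5, f(31/12) = 36/79, f(19/6) = 18/43, f(3.75) = 12/31, f(13/3) = 0.36, f(59/12) = 36/107.
Sum = Δx · [f(2) + f(31/12) + f(19/6) + ...].
Sum ≈ 1.43374.

1.43374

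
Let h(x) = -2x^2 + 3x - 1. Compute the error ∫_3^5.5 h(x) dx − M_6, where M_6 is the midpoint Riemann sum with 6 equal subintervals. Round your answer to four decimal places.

-0.0723

Exact integral: ∫_3^5.5 h(x) dx ≈ -63.541667.
M_6 ≈ -63.469329.
Error ≈ -63.541667 − (-63.469329) ≈ -0.0723.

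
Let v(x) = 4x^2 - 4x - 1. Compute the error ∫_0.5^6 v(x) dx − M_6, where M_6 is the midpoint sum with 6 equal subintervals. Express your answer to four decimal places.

Exact integral: ∫_0.5^6 v(x) dx ≈ 210.833333.
M_6 ≈ 209.292824.
Error ≈ 210.833333 − 209.292824 ≈ 1.5405.

1.5405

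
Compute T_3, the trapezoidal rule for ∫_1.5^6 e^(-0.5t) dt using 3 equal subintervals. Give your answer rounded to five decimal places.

0.88441

Δt = (6 − 1.5)/3 = 1.5.
f(1.5) ≈ 0.47237, f(3) ≈ 0.22313, f(4.5) ≈ 0.10540, f(6) ≈ 0.04979.
T_3 = (Δt/2)·[f(t_0) + 2f(t_1) + 2f(t_2) + f(t_3)].
Sum ≈ 0.88441.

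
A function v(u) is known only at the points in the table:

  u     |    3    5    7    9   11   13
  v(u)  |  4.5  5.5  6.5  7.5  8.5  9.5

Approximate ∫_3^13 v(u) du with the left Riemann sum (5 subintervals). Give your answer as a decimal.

65

Δu = 2.
Sum = 2·[4.5 + 5.5 + 6.5 + 7.5 + 8.5] = 65.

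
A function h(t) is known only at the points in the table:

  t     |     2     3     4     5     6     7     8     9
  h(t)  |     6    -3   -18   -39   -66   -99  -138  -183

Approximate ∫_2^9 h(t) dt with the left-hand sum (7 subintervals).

-357

Δt = 1.
Sum = 1·[6 + (-3) + (-18) + (-39) + (-66) + (-99) + (-138)] = -357.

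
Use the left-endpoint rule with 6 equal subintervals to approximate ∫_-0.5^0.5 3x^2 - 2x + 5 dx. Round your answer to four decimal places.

5.4306

Δx = (0.5 − (-0.5))/6 = 1/6.
Left endpoints: -0.5, -1/3, -1/6, 0, 1/6, 1/3.
f(-0.5) = 6.75, f(-1/3) = 6, f(-1/6) = 65/12, f(0) = 5, f(1/6) = 4.75, f(1/3) = 14/3.
Sum = Δx · [f(-0.5) + f(-1/3) + f(-1/6) + ...].
Sum ≈ 5.4306.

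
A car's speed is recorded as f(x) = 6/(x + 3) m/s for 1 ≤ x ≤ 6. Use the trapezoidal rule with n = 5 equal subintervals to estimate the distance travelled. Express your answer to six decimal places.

Δx = (6 − 1)/5 = 1.
f(1) = 1.5, f(2) = 1.2, f(3) = 1, f(4) = 6/7, f(5) = 0.75, f(6) = 2/3.
T_5 = (Δx/2)·[f(x_0) + 2f(x_1) + ... + 2f(x_{4}) + f(x_5)].
Sum ≈ 4.890476.

4.890476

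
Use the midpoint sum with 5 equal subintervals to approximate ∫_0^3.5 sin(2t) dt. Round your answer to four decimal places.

Δt = (3.5 − 0)/5 = 0.7.
Midpoints: 0.35, 1.05, 1.75, 2.45, 3.15.
f(0.35) ≈ 0.6442, f(1.05) ≈ 0.8632, f(1.75) ≈ -0.3508, f(2.45) ≈ -0.9825, f(3.15) ≈ 0.0168.
Sum = Δt · [f(0.35) + f(1.05) + f(1.75) + f(2.45) + f(3.15)].
Sum ≈ 0.1337.

0.1337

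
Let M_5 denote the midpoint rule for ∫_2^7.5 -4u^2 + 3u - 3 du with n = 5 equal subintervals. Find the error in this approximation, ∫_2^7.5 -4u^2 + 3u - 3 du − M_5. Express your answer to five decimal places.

Exact integral: ∫_2^7.5 f(u) du ≈ -489.9583333.
M_5 = -487.74.
Error ≈ -489.9583333 − (-487.74) ≈ -2.21833.

-2.21833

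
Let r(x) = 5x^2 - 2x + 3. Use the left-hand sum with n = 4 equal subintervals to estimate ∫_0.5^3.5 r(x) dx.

Δx = (3.5 − 0.5)/4 = 0.75.
Left endpoints: 0.5, 1.25, 2, 2.75.
r(0.5) = 3.25, r(1.25) = 8.3125, r(2) = 19, r(2.75) = 35.3125.
Sum = Δx · [r(0.5) + r(1.25) + r(2) + r(2.75)].
Sum = 49.40625.

49.40625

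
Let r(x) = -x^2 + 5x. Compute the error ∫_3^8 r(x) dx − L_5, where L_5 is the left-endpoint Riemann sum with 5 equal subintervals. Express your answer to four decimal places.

-14.1667

Exact integral: ∫_3^8 r(x) dx ≈ -24.166667.
L_5 = -10.
Error ≈ -24.166667 − (-10) ≈ -14.1667.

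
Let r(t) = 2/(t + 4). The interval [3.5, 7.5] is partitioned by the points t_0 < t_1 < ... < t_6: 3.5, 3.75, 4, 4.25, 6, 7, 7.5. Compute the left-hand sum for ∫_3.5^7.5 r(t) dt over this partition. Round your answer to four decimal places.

0.9088

Subinterval widths: 0.25, 0.25, 0.25, 1.75, 1, 0.5.
Left endpoints: 3.5, 3.75, 4, 4.25, 6, 7.
r(3.5) = 4/15, r(3.75) = 8/31, r(4) = 0.25, r(4.25) = 8/33, r(6) = 0.2, r(7) = 2/11.
Sum = Σ Δt_i · r(t_i).
Sum ≈ 0.9088.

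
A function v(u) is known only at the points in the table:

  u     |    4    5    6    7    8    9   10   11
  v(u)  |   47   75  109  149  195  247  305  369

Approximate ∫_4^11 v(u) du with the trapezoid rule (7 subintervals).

Δu = 1.
T_7 = (1/2)·[47 + 2·75 + 2·109 + 2·149 + 2·195 + 2·247 + 2·305 + 369] = 1288.

1288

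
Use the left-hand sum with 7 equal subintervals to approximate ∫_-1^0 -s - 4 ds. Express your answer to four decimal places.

Δs = (0 − (-1))/7 = 1/7.
Left endpoints: -1, -6/7, -5/7, -4/7, -3/7, -2/7, -1/7.
f(-1) = -3, f(-6/7) = -22/7, f(-5/7) = -23/7, f(-4/7) = -24/7, f(-3/7) = -25/7, f(-2/7) = -26/7, f(-1/7) = -27/7.
Sum = Δs · [f(-1) + f(-6/7) + f(-5/7) + ...].
Sum ≈ -3.4286.

-3.4286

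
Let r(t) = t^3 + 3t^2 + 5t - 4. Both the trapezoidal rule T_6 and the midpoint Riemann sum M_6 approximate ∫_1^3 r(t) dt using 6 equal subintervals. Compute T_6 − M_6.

T_6 ≈ 58.3333333.
M_6 ≈ 57.8333333.
T_6 − M_6 = 0.5.

0.5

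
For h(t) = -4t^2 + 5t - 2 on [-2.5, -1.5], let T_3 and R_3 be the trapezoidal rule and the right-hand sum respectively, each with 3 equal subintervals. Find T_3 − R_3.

T_3 ≈ -28.4074074.
R_3 ≈ -24.9074074.
T_3 − R_3 = -3.5.

-3.5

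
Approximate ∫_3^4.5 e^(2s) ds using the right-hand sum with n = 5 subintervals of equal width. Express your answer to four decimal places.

5119.5836

Δs = (4.5 − 3)/5 = 0.3.
Right endpoints: 3.3, 3.6, 3.9, 4.2, 4.5.
f(3.3) ≈ 735.0952, f(3.6) ≈ 1339.4308, f(3.9) ≈ 2440.6020, f(4.2) ≈ 4447.0667, f(4.5) ≈ 8103.0839.
Sum = Δs · [f(3.3) + f(3.6) + f(3.9) + f(4.2) + f(4.5)].
Sum ≈ 5119.5836.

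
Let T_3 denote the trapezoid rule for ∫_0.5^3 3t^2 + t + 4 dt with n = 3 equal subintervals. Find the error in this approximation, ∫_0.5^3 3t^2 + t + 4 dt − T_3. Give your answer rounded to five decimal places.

-0.86806

Exact integral: ∫_0.5^3 f(t) dt = 41.25.
T_3 ≈ 42.1180556.
Error ≈ 41.25 − 42.1180556 ≈ -0.86806.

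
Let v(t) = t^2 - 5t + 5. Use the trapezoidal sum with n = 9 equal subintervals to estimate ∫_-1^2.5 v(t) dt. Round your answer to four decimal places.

10.0049

Δt = (2.5 − (-1))/9 = 7/18.
v(-1) = 11, v(-11/18) = 2731/324, v(-2/9) = 499/81, v(1/6) = 151/36, v(5/9) = 205/81, v(17/18) = 379/324, v(4/3) = 1/9, v(31/18) = -209/324, v(19/9) = -89/81, v(2.5) = -1.25.
T_9 = (Δt/2)·[v(t_0) + 2v(t_1) + ... + 2v(t_{8}) + v(t_9)].
Sum ≈ 10.0049.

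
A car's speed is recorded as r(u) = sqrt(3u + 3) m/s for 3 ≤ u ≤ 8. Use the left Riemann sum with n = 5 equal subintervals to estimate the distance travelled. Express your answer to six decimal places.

21.061281

Δu = (8 − 3)/5 = 1.
Left endpoints: 3, 4, 5, 6, 7.
r(3) ≈ 3.464102, r(4) ≈ 3.872983, r(5) ≈ 4.242641, r(6) ≈ 4.582576, r(7) ≈ 4.898979.
Sum = Δu · [r(3) + r(4) + r(5) + r(6) + r(7)].
Sum ≈ 21.061281.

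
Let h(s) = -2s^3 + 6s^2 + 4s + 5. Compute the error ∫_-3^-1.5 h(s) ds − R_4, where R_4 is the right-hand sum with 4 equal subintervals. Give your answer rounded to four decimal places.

14.6426

Exact integral: ∫_-3^-1.5 h(s) ds = 79.21875.
R_4 ≈ 64.576172.
Error ≈ 79.21875 − 64.576172 ≈ 14.6426.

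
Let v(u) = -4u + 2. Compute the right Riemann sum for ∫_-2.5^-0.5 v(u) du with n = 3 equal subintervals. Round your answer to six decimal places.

Δu = (-0.5 − (-2.5))/3 = 2/3.
Right endpoints: -11/6, -7/6, -0.5.
v(-11/6) = 28/3, v(-7/6) = 20/3, v(-0.5) = 4.
Sum = Δu · [v(-11/6) + v(-7/6) + v(-0.5)].
Sum ≈ 13.333333.

13.333333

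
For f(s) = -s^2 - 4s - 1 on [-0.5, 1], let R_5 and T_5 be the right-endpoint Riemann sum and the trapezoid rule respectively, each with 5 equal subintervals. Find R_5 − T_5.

R_5 = -4.41.
T_5 = -3.3975.
R_5 − T_5 = -1.0125.

-1.0125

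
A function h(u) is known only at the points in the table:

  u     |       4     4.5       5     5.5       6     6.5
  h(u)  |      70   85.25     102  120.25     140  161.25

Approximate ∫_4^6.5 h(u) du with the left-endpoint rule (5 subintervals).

Δu = 0.5.
Sum = 0.5·[70 + 85.25 + 102 + 120.25 + 140] = 258.75.

258.75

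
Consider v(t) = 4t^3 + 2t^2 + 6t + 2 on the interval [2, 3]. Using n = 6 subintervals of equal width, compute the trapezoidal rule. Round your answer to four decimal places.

94.8148

Δt = (3 − 2)/6 = 1/6.
v(2) = 54, v(13/6) = 1757/27, v(7/3) = 2098/27, v(2.5) = 92, v(8/3) = 2918/27, v(17/6) = 3403/27, v(3) = 146.
T_6 = (Δt/2)·[v(t_0) + 2v(t_1) + ... + 2v(t_{5}) + v(t_6)].
Sum ≈ 94.8148.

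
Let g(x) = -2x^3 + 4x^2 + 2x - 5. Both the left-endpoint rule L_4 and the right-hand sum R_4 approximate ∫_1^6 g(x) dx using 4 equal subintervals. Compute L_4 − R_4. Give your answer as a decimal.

L_4 = -197.96875.
R_4 = -547.96875.
L_4 − R_4 = 350.

350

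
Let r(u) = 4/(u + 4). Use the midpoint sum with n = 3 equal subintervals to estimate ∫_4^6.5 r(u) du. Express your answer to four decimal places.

1.0870

Δu = (6.5 − 4)/3 = 5/6.
Midpoints: 53/12, 5.25, 73/12.
r(53/12) = 48/101, r(5.25) = 16/37, r(73/12) = 48/121.
Sum = Δu · [r(53/12) + r(5.25) + r(73/12)].
Sum ≈ 1.0870.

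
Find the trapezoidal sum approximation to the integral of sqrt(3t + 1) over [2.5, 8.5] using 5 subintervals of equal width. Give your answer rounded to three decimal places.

Δt = (8.5 − 2.5)/5 = 1.2.
f(2.5) ≈ 2.915, f(3.7) ≈ 3.479, f(4.9) ≈ 3.962, f(6.1) ≈ 4.393, f(7.3) ≈ 4.785, f(8.5) ≈ 5.148.
T_5 = (Δt/2)·[f(t_0) + 2f(t_1) + ... + 2f(t_{4}) + f(t_5)].
Sum ≈ 24.781.

24.781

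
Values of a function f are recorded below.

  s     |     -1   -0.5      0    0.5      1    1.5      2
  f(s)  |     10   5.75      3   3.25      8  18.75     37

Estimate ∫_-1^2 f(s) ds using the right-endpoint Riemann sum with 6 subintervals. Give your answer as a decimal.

Δs = 0.5.
Sum = 0.5·[5.75 + 3 + 3.25 + 8 + 18.75 + 37] = 37.875.

37.875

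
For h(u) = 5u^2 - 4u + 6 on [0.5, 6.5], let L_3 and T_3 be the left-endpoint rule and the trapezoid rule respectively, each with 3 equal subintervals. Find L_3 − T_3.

L_3 = 243.5.
T_3 = 429.5.
L_3 − T_3 = -186.

-186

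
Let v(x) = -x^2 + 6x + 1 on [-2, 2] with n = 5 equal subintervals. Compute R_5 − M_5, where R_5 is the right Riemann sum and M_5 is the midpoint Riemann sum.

8.96

R_5 = 7.84.
M_5 = -1.12.
R_5 − M_5 = 8.96.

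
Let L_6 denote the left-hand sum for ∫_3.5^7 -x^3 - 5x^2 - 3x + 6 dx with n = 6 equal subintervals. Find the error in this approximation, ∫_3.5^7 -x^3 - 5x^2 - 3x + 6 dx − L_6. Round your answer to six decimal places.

-140.073929

Exact integral: ∫_3.5^7 f(x) dx ≈ -1097.06770833.
L_6 ≈ -956.99377894.
Error ≈ -1097.06770833 − (-956.99377894) ≈ -140.073929.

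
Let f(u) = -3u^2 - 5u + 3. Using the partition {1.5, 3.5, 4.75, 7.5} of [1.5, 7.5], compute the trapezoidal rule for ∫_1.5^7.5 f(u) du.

Subinterval widths: 2, 1.25, 2.75.
f(1.5) = -11.25, f(3.5) = -51.25, f(4.75) = -88.4375, f(7.5) = -203.25.
On each subinterval the trapezoid contributes (Δu_i/2)·[f(u_{i-1}) + f(u_i)].
Sum = -550.875.

-550.875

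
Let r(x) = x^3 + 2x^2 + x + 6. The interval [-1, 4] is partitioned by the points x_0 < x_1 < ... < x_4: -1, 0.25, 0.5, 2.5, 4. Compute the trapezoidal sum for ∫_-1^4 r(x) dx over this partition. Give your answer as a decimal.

Subinterval widths: 1.25, 0.25, 2, 1.5.
r(-1) = 6, r(0.25) = 6.390625, r(0.5) = 7.125, r(2.5) = 36.625, r(4) = 106.
On each subinterval the trapezoid contributes (Δx_i/2)·[r(x_{i-1}) + r(x_i)].
Sum = 160.15234375.

160.15234375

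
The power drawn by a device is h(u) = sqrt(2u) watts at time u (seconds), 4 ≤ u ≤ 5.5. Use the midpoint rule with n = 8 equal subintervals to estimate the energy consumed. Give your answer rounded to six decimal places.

Δu = (5.5 − 4)/8 = 0.1875.
Midpoints: 4.09375, 4.28125, 4.46875, 4.65625, 4.84375, 5.03125, 5.21875, 5.40625.
h(4.09375) ≈ 2.861381, h(4.28125) ≈ 2.926175, h(4.46875) ≈ 2.989565, h(4.65625) ≈ 3.051639, h(4.84375) ≈ 3.112475, h(5.03125) ≈ 3.172144, h(5.21875) ≈ 3.230712, h(5.40625) ≈ 3.288237.
Sum = Δu · [h(4.09375) + h(4.28125) + h(4.46875) + ...].
Sum ≈ 4.618561.

4.618561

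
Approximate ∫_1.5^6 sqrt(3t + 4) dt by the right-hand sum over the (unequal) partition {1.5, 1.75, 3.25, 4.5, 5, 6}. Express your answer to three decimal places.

18.421

Subinterval widths: 0.25, 1.5, 1.25, 0.5, 1.
Right endpoints: 1.75, 3.25, 4.5, 5, 6.
f(1.75) ≈ 3.041, f(3.25) ≈ 3.708, f(4.5) ≈ 4.183, f(5) ≈ 4.359, f(6) ≈ 4.690.
Sum = Σ Δt_i · f(t_i).
Sum ≈ 18.421.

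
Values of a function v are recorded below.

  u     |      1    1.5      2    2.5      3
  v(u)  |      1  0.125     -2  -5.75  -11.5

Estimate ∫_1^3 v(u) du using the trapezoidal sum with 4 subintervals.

-6.4375

Δu = 0.5.
T_4 = (0.5/2)·[1 + 2·0.125 + 2·(-2) + 2·(-5.75) + (-11.5)] = -6.4375.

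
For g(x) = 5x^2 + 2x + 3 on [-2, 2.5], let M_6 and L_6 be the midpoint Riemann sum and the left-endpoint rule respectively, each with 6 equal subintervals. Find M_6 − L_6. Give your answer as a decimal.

4.4296875

M_6 = 54.0703125.
L_6 = 49.640625.
M_6 − L_6 = 4.4296875.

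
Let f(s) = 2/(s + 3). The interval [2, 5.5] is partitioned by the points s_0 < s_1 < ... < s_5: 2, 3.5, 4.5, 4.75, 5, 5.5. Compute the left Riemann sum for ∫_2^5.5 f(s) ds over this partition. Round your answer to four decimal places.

Subinterval widths: 1.5, 1, 0.25, 0.25, 0.5.
Left endpoints: 2, 3.5, 4.5, 4.75, 5.
f(2) = 0.4, f(3.5) = 4/13, f(4.5) = 4/15, f(4.75) = 8/31, f(5) = 0.25.
Sum = Σ Δs_i · f(s_i).
Sum ≈ 1.1639.

1.1639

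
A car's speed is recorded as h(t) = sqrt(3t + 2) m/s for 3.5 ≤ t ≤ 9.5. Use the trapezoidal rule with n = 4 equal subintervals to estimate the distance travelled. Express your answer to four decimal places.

27.5821

Δt = (9.5 − 3.5)/4 = 1.5.
h(3.5) ≈ 3.5355, h(5) ≈ 4.1231, h(6.5) ≈ 4.6368, h(8) ≈ 5.0990, h(9.5) ≈ 5.5227.
T_4 = (Δt/2)·[h(t_0) + 2h(t_1) + 2h(t_2) + 2h(t_3) + h(t_4)].
Sum ≈ 27.5821.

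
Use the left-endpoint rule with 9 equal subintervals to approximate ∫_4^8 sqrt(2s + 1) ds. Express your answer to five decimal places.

14.11319

Δs = (8 − 4)/9 = 4/9.
Left endpoints: 4, 40/9, 44/9, 16/3, 52/9, 56/9, 20/3, 64/9, 68/9.
f(4) ≈ 3.00000, f(40/9) ≈ 3.14466, f(44/9) ≈ 3.28295, f(16/3) ≈ 3.41565, f(52/9) ≈ 3.54338, f(56/9) ≈ 3.66667, f(20/3) ≈ 3.78594, f(64/9) ≈ 3.90157, f(68/9) ≈ 4.01386.
Sum = Δs · [f(4) + f(40/9) + f(44/9) + ...].
Sum ≈ 14.11319.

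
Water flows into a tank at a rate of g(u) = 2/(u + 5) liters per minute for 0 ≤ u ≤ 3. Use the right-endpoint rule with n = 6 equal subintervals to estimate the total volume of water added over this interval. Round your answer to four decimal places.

Δu = (3 − 0)/6 = 0.5.
Right endpoints: 0.5, 1, 1.5, 2, 2.5, 3.
g(0.5) = 4/11, g(1) = 1/3, g(1.5) = 4/13, g(2) = 2/7, g(2.5) = 4/15, g(3) = 0.25.
Sum = Δu · [g(0.5) + g(1) + g(1.5) + ...].
Sum ≈ 0.9035.

0.9035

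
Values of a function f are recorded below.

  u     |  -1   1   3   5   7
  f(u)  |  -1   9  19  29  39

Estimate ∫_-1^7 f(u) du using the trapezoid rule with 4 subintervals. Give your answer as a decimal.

152

Δu = 2.
T_4 = (2/2)·[(-1) + 2·9 + 2·19 + 2·29 + 39] = 152.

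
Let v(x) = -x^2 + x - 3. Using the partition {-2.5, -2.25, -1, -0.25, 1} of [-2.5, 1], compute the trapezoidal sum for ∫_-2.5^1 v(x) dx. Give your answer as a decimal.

Subinterval widths: 0.25, 1.25, 0.75, 1.25.
v(-2.5) = -11.75, v(-2.25) = -10.3125, v(-1) = -5, v(-0.25) = -3.3125, v(1) = -3.
On each subinterval the trapezoid contributes (Δx_i/2)·[v(x_{i-1}) + v(x_i)].
Sum = -19.390625.

-19.390625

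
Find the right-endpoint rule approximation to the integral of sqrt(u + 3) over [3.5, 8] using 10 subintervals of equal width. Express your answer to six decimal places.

Δu = (8 − 3.5)/10 = 0.45.
Right endpoints: 3.95, 4.4, 4.85, 5.3, 5.75, 6.2, 6.65, 7.1, 7.55, 8.
f(3.95) ≈ 2.636285, f(4.4) ≈ 2.720294, f(4.85) ≈ 2.801785, f(5.3) ≈ 2.880972, f(5.75) ≈ 2.958040, f(6.2) ≈ 3.033150, f(6.65) ≈ 3.106445, f(7.1) ≈ 3.178050, f(7.55) ≈ 3.248076, f(8) ≈ 3.316625.
Sum = Δu · [f(3.95) + f(4.4) + f(4.85) + ...].
Sum ≈ 13.445875.

13.445875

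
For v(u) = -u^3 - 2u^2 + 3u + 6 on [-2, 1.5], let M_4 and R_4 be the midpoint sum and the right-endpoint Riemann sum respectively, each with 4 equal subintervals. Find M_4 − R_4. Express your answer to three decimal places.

-0.311

M_4 ≈ 13.80518.
R_4 ≈ 14.11621.
M_4 − R_4 ≈ -0.311.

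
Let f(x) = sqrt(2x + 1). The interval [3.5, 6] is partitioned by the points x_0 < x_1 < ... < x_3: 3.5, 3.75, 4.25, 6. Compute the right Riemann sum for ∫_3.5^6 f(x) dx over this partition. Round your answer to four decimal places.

8.5797

Subinterval widths: 0.25, 0.5, 1.75.
Right endpoints: 3.75, 4.25, 6.
f(3.75) ≈ 2.9155, f(4.25) ≈ 3.0822, f(6) ≈ 3.6056.
Sum = Σ Δx_i · f(x_i).
Sum ≈ 8.5797.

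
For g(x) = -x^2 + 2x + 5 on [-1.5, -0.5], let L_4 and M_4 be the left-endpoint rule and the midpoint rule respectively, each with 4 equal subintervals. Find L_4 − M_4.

-0.515625

L_4 = 1.40625.
M_4 = 1.921875.
L_4 − M_4 = -0.515625.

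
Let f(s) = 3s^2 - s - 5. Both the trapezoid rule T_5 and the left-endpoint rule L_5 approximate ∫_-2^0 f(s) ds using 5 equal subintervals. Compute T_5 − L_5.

T_5 = 0.16.
L_5 = 2.96.
T_5 − L_5 = -2.8.

-2.8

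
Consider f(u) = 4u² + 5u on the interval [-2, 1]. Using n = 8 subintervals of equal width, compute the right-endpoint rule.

Δu = (1 − (-2))/8 = 0.375.
Right endpoints: -1.625, -1.25, -0.875, -0.5, -0.125, 0.25, 0.625, 1.
f(-1.625) = 2.4375, f(-1.25) = 0, f(-0.875) = -1.3125, f(-0.5) = -1.5, f(-0.125) = -0.5625, f(0.25) = 1.5, f(0.625) = 4.6875, f(1) = 9.
Sum = Δu · [f(-1.625) + f(-1.25) + f(-0.875) + ...].
Sum = 5.34375.

5.34375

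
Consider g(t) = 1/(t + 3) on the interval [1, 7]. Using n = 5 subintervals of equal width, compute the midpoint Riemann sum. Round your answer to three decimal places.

0.913

Δt = (7 − 1)/5 = 1.2.
Midpoints: 1.6, 2.8, 4, 5.2, 6.4.
g(1.6) = 5/23, g(2.8) = 5/29, g(4) = 1/7, g(5.2) = 5/41, g(6.4) = 5/47.
Sum = Δt · [g(1.6) + g(2.8) + g(4) + g(5.2) + g(6.4)].
Sum ≈ 0.913.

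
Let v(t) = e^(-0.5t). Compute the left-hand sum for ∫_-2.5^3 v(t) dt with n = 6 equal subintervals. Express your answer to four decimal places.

8.1459

Δt = (3 − (-2.5))/6 = 11/12.
Left endpoints: -2.5, -19/12, -2/3, 0.25, 7/6, 25/12.
v(-2.5) ≈ 3.4903, v(-19/12) ≈ 2.2071, v(-2/3) ≈ 1.3956, v(0.25) ≈ 0.8825, v(7/6) ≈ 0.5580, v(25/12) ≈ 0.3529.
Sum = Δt · [v(-2.5) + v(-19/12) + v(-2/3) + ...].
Sum ≈ 8.1459.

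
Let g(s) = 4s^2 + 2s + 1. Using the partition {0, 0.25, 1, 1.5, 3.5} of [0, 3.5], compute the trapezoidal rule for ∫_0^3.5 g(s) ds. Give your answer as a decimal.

78.625

Subinterval widths: 0.25, 0.75, 0.5, 2.
g(0) = 1, g(0.25) = 1.75, g(1) = 7, g(1.5) = 13, g(3.5) = 57.
On each subinterval the trapezoid contributes (Δs_i/2)·[g(s_{i-1}) + g(s_i)].
Sum = 78.625.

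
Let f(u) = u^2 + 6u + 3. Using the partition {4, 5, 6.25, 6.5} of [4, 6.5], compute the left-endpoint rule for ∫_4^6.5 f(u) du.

Subinterval widths: 1, 1.25, 0.25.
Left endpoints: 4, 5, 6.25.
f(4) = 43, f(5) = 58, f(6.25) = 79.5625.
Sum = Σ Δu_i · f(u_i).
Sum = 135.390625.

135.390625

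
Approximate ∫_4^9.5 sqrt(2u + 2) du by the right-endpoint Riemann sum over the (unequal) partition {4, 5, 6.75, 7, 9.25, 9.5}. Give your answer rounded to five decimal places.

22.68681

Subinterval widths: 1, 1.75, 0.25, 2.25, 0.25.
Right endpoints: 5, 6.75, 7, 9.25, 9.5.
f(5) ≈ 3.46410, f(6.75) ≈ 3.93700, f(7) ≈ 4.00000, f(9.25) ≈ 4.52769, f(9.5) ≈ 4.58258.
Sum = Σ Δu_i · f(u_i).
Sum ≈ 22.68681.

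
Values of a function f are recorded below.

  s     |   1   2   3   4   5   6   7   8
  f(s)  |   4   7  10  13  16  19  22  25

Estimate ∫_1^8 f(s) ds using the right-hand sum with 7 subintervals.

Δs = 1.
Sum = 1·[7 + 10 + 13 + 16 + 19 + 22 + 25] = 112.

112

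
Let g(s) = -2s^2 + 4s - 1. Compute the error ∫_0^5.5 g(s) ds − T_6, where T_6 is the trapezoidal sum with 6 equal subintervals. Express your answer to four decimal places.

1.5405

Exact integral: ∫_0^5.5 g(s) ds ≈ -55.916667.
T_6 ≈ -57.457176.
Error ≈ -55.916667 − (-57.457176) ≈ 1.5405.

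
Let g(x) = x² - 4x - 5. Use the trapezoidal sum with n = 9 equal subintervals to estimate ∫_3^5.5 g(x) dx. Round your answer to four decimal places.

Δx = (5.5 − 3)/9 = 5/18.
g(3) = -8, g(59/18) = -2387/324, g(32/9) = -533/81, g(23/6) = -203/36, g(37/9) = -368/81, g(79/18) = -1067/324, g(14/3) = -17/9, g(89/18) = -107/324, g(47/9) = 112/81, g(5.5) = 3.25.
T_9 = (Δx/2)·[g(x_0) + 2g(x_1) + ... + 2g(x_{8}) + g(x_9)].
Sum ≈ -8.5095.

-8.5095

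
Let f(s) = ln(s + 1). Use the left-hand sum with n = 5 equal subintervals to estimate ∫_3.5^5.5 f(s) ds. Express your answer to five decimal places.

Δs = (5.5 − 3.5)/5 = 0.4.
Left endpoints: 3.5, 3.9, 4.3, 4.7, 5.1.
f(3.5) ≈ 1.50408, f(3.9) ≈ 1.58924, f(4.3) ≈ 1.66771, f(4.7) ≈ 1.74047, f(5.1) ≈ 1.80829.
Sum = Δs · [f(3.5) + f(3.9) + f(4.3) + f(4.7) + f(5.1)].
Sum ≈ 3.32391.

3.32391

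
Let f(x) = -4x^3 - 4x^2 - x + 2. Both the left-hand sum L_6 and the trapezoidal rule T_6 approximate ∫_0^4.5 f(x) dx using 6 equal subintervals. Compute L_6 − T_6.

168.75

L_6 = -377.015625.
T_6 = -545.765625.
L_6 − T_6 = 168.75.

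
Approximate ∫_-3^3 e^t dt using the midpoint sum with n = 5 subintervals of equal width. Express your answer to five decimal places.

Δt = (3 − (-3))/5 = 1.2.
Midpoints: -2.4, -1.2, 0, 1.2, 2.4.
f(-2.4) ≈ 0.09072, f(-1.2) ≈ 0.30119, f(0) ≈ 1.00000, f(1.2) ≈ 3.32012, f(2.4) ≈ 11.02318.
Sum = Δt · [f(-2.4) + f(-1.2) + f(0) + f(1.2) + f(2.4)].
Sum ≈ 18.88225.

18.88225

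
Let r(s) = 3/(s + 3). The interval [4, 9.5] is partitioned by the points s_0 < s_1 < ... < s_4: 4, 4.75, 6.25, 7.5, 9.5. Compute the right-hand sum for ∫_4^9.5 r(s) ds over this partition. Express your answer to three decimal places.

1.614

Subinterval widths: 0.75, 1.5, 1.25, 2.
Right endpoints: 4.75, 6.25, 7.5, 9.5.
r(4.75) = 12/31, r(6.25) = 12/37, r(7.5) = 2/7, r(9.5) = 0.24.
Sum = Σ Δs_i · r(s_i).
Sum ≈ 1.614.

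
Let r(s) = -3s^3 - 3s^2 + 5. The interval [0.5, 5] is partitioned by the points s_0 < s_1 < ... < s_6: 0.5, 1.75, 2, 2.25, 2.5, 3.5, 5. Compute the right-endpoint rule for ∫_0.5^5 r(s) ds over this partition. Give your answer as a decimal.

Subinterval widths: 1.25, 0.25, 0.25, 0.25, 1, 1.5.
Right endpoints: 1.75, 2, 2.25, 2.5, 3.5, 5.
r(1.75) = -20.265625, r(2) = -31, r(2.25) = -44.359375, r(2.5) = -60.625, r(3.5) = -160.375, r(5) = -445.
Sum = Σ Δs_i · r(s_i).
Sum = -887.203125.

-887.203125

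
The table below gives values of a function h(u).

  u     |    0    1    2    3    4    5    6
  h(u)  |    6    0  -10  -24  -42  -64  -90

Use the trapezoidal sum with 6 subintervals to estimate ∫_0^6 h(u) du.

Δu = 1.
T_6 = (1/2)·[6 + 2·0 + 2·(-10) + 2·(-24) + 2·(-42) + 2·(-64) + (-90)] = -182.

-182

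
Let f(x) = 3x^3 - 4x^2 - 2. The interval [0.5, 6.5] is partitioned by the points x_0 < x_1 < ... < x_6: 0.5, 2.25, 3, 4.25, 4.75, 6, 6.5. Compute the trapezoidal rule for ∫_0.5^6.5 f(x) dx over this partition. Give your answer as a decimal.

995.22265625

Subinterval widths: 1.75, 0.75, 1.25, 0.5, 1.25, 0.5.
f(0.5) = -2.625, f(2.25) = 11.921875, f(3) = 43, f(4.25) = 156.046875, f(4.75) = 229.265625, f(6) = 502, f(6.5) = 652.875.
On each subinterval the trapezoid contributes (Δx_i/2)·[f(x_{i-1}) + f(x_i)].
Sum = 995.22265625.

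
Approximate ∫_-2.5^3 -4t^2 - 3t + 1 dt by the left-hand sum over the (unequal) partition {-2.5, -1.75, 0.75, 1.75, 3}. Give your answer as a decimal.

-51.5

Subinterval widths: 0.75, 2.5, 1, 1.25.
Left endpoints: -2.5, -1.75, 0.75, 1.75.
f(-2.5) = -16.5, f(-1.75) = -6, f(0.75) = -3.5, f(1.75) = -16.5.
Sum = Σ Δt_i · f(t_i).
Sum = -51.5.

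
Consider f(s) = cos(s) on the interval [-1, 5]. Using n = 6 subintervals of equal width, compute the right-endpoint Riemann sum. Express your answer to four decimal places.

-0.2358

Δs = (5 − (-1))/6 = 1.
Right endpoints: 0, 1, 2, 3, 4, 5.
f(0) ≈ 1.0000, f(1) ≈ 0.5403, f(2) ≈ -0.4161, f(3) ≈ -0.9900, f(4) ≈ -0.6536, f(5) ≈ 0.2837.
Sum = Δs · [f(0) + f(1) + f(2) + ...].
Sum ≈ -0.2358.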